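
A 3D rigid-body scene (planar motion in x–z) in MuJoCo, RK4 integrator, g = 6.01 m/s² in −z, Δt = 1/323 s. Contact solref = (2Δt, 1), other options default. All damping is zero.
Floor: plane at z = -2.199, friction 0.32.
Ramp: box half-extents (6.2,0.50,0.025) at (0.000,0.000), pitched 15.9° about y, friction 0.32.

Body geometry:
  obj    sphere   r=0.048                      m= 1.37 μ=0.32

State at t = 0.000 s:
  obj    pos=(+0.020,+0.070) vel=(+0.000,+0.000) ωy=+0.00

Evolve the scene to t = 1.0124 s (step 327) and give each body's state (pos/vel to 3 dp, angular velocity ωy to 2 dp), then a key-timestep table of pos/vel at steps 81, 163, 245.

State at t = 1.0124 s:
  obj    pos=(+0.600,-0.095) vel=(+1.145,-0.326) ωy=+24.80

Key-timestep trajectory:
   step    t(s)  obj.x    obj.z    obj.vx   obj.vz 
     81  0.2508   +0.056  +0.060  +0.284  -0.081
    163  0.5046   +0.164  +0.029  +0.571  -0.163
    245  0.7585   +0.345  -0.023  +0.858  -0.244


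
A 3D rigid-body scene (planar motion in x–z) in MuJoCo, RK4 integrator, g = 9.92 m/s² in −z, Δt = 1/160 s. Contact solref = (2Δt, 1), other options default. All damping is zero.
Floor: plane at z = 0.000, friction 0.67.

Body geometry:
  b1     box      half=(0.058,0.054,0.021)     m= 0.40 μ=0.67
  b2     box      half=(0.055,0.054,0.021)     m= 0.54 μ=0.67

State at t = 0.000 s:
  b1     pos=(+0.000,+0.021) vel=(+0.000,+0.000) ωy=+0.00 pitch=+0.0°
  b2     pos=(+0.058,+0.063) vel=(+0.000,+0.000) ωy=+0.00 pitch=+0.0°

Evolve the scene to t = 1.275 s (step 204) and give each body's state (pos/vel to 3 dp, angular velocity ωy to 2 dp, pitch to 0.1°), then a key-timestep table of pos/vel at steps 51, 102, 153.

State at t = 1.275 s:
  b1     pos=(+0.000,+0.021) vel=(-0.001,+0.000) ωy=+0.00 pitch=+0.0°
  b2     pos=(+0.074,+0.055) vel=(+0.000,+0.000) ωy=-0.02 pitch=+47.3°

Key-timestep trajectory:
   step    t(s)  b1.x    b1.z    b1.vx   b1.vz   b2.x    b2.z    b2.vx   b2.vz 
     51  0.3188   +0.000  +0.021  +0.000  +0.000   +0.060  +0.063  +0.027  -0.003
    102  0.6375   +0.000  +0.021  +0.000  +0.000   +0.086  +0.058  +0.004  +0.000
    153  0.9563   +0.000  +0.021  -0.001  +0.000   +0.074  +0.055  +0.000  +0.000


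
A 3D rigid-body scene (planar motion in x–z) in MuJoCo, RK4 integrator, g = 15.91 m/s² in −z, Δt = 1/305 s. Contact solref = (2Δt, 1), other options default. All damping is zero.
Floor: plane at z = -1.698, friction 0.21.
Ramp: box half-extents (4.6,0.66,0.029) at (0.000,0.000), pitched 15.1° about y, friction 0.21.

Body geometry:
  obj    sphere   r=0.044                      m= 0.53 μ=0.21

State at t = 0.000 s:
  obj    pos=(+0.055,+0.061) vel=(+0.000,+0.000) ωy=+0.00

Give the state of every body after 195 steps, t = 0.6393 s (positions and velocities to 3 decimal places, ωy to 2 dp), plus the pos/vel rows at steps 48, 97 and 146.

State at t = 0.6393 s:
  obj    pos=(+0.639,-0.097) vel=(+1.827,-0.493) ωy=+43.01

Key-timestep trajectory:
   step    t(s)  obj.x    obj.z    obj.vx   obj.vz 
     48  0.1574   +0.090  +0.051  +0.450  -0.121
     97  0.3180   +0.200  +0.022  +0.909  -0.245
    146  0.4787   +0.382  -0.028  +1.368  -0.369


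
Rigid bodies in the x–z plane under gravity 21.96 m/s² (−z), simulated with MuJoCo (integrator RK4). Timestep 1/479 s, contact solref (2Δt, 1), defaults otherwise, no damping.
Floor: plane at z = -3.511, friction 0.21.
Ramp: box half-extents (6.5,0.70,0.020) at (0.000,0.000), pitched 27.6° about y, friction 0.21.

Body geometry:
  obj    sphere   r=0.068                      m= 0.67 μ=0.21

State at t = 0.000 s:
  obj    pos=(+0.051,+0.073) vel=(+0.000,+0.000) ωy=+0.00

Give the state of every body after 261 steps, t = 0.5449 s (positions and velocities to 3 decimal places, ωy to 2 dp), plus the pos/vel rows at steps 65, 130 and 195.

State at t = 0.5449 s:
  obj    pos=(+1.007,-0.427) vel=(+3.509,-1.835) ωy=+58.22

Key-timestep trajectory:
   step    t(s)  obj.x    obj.z    obj.vx   obj.vz 
     65  0.1357   +0.110  +0.042  +0.874  -0.457
    130  0.2714   +0.288  -0.051  +1.748  -0.914
    195  0.4071   +0.585  -0.206  +2.622  -1.371


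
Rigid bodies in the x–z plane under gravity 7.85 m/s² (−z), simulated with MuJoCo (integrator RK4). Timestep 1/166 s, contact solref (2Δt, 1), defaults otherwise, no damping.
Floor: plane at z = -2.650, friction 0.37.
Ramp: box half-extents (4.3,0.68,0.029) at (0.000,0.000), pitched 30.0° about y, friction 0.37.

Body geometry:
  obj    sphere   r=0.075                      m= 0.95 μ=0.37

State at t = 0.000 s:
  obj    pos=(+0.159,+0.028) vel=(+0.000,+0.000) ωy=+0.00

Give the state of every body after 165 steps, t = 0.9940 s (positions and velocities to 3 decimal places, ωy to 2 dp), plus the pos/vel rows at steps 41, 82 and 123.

State at t = 0.9940 s:
  obj    pos=(+1.359,-0.664) vel=(+2.413,-1.393) ωy=+37.15

Key-timestep trajectory:
   step    t(s)  obj.x    obj.z    obj.vx   obj.vz 
     41  0.2470   +0.233  -0.015  +0.600  -0.346
     82  0.4940   +0.455  -0.143  +1.199  -0.693
    123  0.7410   +0.826  -0.357  +1.799  -1.039


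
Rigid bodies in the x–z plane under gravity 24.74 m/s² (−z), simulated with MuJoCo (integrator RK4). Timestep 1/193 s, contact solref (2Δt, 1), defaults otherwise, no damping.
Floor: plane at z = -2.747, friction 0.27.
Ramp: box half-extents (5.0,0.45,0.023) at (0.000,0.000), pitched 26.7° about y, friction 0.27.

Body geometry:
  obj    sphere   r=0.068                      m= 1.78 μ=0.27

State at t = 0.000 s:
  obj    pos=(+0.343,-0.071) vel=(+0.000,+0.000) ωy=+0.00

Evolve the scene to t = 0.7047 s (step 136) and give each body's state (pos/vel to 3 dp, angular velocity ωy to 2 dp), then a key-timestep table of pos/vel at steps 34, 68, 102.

State at t = 0.7047 s:
  obj    pos=(+2.104,-0.957) vel=(+4.999,-2.514) ωy=+82.26

Key-timestep trajectory:
   step    t(s)  obj.x    obj.z    obj.vx   obj.vz 
     34  0.1762   +0.453  -0.126  +1.250  -0.629
     68  0.3523   +0.784  -0.292  +2.500  -1.257
    102  0.5285   +1.334  -0.569  +3.749  -1.886


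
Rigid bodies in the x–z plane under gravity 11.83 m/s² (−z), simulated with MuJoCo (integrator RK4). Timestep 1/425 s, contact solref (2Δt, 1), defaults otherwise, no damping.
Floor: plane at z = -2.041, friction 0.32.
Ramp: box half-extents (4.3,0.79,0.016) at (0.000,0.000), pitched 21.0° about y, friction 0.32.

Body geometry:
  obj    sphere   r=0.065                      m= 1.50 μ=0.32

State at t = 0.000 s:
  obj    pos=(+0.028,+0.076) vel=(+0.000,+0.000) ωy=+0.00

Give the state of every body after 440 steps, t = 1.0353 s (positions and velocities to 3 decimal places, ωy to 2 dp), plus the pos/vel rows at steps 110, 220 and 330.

State at t = 1.0353 s:
  obj    pos=(+1.543,-0.506) vel=(+2.927,-1.124) ωy=+48.23

Key-timestep trajectory:
   step    t(s)  obj.x    obj.z    obj.vx   obj.vz 
    110  0.2588   +0.123  +0.040  +0.732  -0.281
    220  0.5176   +0.407  -0.069  +1.464  -0.562
    330  0.7765   +0.880  -0.251  +2.195  -0.843


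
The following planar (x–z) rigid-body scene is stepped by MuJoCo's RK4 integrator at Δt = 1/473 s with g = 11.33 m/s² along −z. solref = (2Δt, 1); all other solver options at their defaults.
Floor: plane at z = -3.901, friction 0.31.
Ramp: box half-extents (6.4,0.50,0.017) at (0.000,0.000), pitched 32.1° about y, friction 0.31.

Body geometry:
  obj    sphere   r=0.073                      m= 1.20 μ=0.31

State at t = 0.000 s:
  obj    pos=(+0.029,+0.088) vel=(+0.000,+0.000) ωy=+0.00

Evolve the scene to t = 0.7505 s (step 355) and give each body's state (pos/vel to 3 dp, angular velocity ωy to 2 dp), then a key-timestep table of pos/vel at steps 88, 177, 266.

State at t = 0.7505 s:
  obj    pos=(+1.055,-0.556) vel=(+2.734,-1.715) ωy=+44.21

Key-timestep trajectory:
   step    t(s)  obj.x    obj.z    obj.vx   obj.vz 
     88  0.1860   +0.092  +0.048  +0.678  -0.425
    177  0.3742   +0.284  -0.072  +1.363  -0.855
    266  0.5624   +0.605  -0.273  +2.049  -1.285


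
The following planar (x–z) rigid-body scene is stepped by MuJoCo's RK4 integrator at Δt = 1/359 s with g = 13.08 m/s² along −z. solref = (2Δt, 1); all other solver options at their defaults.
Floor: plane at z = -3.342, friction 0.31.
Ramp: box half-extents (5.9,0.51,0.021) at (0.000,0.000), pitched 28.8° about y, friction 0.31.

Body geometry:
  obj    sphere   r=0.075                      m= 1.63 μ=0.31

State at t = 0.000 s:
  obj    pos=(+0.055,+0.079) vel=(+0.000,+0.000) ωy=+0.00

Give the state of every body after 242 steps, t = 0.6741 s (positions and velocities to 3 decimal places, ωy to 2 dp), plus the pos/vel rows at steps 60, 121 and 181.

State at t = 0.6741 s:
  obj    pos=(+0.951,-0.413) vel=(+2.659,-1.462) ωy=+40.45

Key-timestep trajectory:
   step    t(s)  obj.x    obj.z    obj.vx   obj.vz 
     60  0.1671   +0.110  +0.049  +0.659  -0.362
    121  0.3370   +0.279  -0.044  +1.330  -0.731
    181  0.5042   +0.556  -0.196  +1.989  -1.093


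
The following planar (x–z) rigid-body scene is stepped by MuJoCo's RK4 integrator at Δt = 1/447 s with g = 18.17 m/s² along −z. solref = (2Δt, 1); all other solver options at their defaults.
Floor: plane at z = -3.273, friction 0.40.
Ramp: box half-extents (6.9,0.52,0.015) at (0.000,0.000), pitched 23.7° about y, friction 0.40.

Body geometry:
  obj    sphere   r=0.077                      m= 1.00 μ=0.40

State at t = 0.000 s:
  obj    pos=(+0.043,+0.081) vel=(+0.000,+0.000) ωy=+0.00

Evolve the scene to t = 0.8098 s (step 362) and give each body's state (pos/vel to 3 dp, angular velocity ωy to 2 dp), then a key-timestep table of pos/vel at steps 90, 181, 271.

State at t = 0.8098 s:
  obj    pos=(+1.610,-0.606) vel=(+3.868,-1.698) ωy=+54.86

Key-timestep trajectory:
   step    t(s)  obj.x    obj.z    obj.vx   obj.vz 
     90  0.2013   +0.140  +0.039  +0.962  -0.422
    181  0.4049   +0.435  -0.090  +1.934  -0.849
    271  0.6063   +0.921  -0.304  +2.896  -1.271


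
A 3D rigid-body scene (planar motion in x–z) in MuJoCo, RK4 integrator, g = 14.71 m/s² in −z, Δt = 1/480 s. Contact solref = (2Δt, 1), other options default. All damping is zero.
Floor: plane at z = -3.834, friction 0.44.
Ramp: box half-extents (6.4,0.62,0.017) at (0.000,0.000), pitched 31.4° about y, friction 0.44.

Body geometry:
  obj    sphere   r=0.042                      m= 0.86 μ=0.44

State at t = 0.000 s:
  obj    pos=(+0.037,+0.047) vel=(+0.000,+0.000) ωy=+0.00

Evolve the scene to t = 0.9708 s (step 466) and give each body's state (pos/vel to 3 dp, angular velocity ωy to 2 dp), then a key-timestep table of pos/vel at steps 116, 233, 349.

State at t = 0.9708 s:
  obj    pos=(+2.239,-1.298) vel=(+4.536,-2.769) ωy=+126.53

Key-timestep trajectory:
   step    t(s)  obj.x    obj.z    obj.vx   obj.vz 
    116  0.2417   +0.173  -0.037  +1.129  -0.689
    233  0.4854   +0.587  -0.289  +2.268  -1.385
    349  0.7271   +1.272  -0.707  +3.397  -2.074


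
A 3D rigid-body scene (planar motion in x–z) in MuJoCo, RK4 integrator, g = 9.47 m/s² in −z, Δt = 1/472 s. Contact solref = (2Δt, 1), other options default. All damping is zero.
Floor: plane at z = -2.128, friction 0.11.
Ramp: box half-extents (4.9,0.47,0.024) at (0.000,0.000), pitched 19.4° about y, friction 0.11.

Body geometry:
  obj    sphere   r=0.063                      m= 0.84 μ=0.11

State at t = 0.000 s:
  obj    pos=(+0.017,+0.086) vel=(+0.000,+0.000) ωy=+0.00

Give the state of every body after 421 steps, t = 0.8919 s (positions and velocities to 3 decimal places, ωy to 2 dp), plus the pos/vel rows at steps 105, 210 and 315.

State at t = 0.8919 s:
  obj    pos=(+0.860,-0.211) vel=(+1.890,-0.666) ωy=+31.81

Key-timestep trajectory:
   step    t(s)  obj.x    obj.z    obj.vx   obj.vz 
    105  0.2225   +0.070  +0.068  +0.472  -0.166
    210  0.4449   +0.227  +0.012  +0.943  -0.332
    315  0.6674   +0.489  -0.080  +1.414  -0.498


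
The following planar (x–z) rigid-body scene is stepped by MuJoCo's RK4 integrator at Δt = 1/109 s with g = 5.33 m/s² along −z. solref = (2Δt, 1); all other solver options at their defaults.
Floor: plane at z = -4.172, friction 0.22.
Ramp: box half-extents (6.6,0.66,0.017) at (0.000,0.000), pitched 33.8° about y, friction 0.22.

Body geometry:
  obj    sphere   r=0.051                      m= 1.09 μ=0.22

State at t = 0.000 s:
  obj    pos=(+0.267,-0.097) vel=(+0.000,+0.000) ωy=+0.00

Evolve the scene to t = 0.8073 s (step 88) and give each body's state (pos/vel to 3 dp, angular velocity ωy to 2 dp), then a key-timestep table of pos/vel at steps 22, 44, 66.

State at t = 0.8073 s:
  obj    pos=(+0.841,-0.481) vel=(+1.421,-0.951) ωy=+33.50

Key-timestep trajectory:
   step    t(s)  obj.x    obj.z    obj.vx   obj.vz 
     22  0.2018   +0.303  -0.121  +0.356  -0.238
     44  0.4037   +0.411  -0.193  +0.711  -0.476
     66  0.6055   +0.590  -0.313  +1.066  -0.714


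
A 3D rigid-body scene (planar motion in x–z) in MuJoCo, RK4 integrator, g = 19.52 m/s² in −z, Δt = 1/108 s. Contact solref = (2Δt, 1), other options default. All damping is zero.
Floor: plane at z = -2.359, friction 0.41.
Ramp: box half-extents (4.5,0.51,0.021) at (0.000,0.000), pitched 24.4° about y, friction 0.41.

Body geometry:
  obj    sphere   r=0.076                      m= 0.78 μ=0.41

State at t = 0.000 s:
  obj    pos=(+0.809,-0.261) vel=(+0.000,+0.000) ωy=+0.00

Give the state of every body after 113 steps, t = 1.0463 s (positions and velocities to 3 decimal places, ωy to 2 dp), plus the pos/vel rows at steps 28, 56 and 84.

State at t = 1.0463 s:
  obj    pos=(+3.680,-1.563) vel=(+5.487,-2.489) ωy=+79.28

Key-timestep trajectory:
   step    t(s)  obj.x    obj.z    obj.vx   obj.vz 
     28  0.2593   +0.986  -0.341  +1.360  -0.617
     56  0.5185   +1.514  -0.581  +2.720  -1.234
     84  0.7778   +2.396  -0.980  +4.079  -1.850


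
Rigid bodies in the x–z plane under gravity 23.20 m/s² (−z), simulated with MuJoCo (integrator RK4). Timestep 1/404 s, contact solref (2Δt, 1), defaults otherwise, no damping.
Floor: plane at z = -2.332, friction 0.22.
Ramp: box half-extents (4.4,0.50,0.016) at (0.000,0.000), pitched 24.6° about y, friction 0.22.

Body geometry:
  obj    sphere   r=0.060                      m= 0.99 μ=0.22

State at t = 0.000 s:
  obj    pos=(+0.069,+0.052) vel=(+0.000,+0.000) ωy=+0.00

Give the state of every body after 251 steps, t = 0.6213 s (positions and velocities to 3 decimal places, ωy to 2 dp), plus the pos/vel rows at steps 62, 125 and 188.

State at t = 0.6213 s:
  obj    pos=(+1.280,-0.502) vel=(+3.897,-1.784) ωy=+71.42

Key-timestep trajectory:
   step    t(s)  obj.x    obj.z    obj.vx   obj.vz 
     62  0.1535   +0.143  +0.018  +0.963  -0.441
    125  0.3094   +0.369  -0.085  +1.941  -0.889
    188  0.4653   +0.748  -0.259  +2.919  -1.336


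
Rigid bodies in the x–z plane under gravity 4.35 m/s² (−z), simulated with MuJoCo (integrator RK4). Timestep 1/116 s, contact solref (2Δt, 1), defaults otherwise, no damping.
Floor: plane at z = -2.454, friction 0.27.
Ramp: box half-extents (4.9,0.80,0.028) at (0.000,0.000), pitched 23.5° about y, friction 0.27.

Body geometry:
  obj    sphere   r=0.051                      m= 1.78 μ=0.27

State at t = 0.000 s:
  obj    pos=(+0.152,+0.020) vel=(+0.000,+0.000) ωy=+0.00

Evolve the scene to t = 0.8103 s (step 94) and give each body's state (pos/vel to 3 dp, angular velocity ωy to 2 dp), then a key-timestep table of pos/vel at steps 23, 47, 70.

State at t = 0.8103 s:
  obj    pos=(+0.525,-0.142) vel=(+0.921,-0.400) ωy=+19.68

Key-timestep trajectory:
   step    t(s)  obj.x    obj.z    obj.vx   obj.vz 
     23  0.1983   +0.174  +0.010  +0.225  -0.098
     47  0.4052   +0.245  -0.021  +0.460  -0.200
     70  0.6034   +0.359  -0.070  +0.686  -0.298


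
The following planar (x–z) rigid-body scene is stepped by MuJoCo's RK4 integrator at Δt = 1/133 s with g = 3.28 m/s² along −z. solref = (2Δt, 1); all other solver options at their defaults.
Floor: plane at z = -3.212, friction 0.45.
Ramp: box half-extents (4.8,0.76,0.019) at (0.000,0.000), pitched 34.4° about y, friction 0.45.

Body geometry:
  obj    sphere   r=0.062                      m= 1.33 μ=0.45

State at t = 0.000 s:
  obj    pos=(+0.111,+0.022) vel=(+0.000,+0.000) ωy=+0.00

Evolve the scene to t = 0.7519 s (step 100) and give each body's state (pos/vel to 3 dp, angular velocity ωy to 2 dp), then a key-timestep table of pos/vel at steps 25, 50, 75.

State at t = 0.7519 s:
  obj    pos=(+0.420,-0.189) vel=(+0.821,-0.562) ωy=+16.05

Key-timestep trajectory:
   step    t(s)  obj.x    obj.z    obj.vx   obj.vz 
     25  0.1880   +0.130  +0.009  +0.205  -0.141
     50  0.3759   +0.188  -0.031  +0.411  -0.281
     75  0.5639   +0.285  -0.097  +0.616  -0.422


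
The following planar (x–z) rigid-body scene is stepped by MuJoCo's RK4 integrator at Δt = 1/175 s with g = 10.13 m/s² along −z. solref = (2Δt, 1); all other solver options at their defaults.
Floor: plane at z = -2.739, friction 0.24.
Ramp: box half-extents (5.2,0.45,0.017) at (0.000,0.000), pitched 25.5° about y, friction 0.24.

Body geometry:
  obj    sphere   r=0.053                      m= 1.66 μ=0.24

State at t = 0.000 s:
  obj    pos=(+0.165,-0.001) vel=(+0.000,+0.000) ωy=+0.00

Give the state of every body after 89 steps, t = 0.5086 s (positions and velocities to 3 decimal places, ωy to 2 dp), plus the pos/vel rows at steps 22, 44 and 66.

State at t = 0.5086 s:
  obj    pos=(+0.529,-0.175) vel=(+1.430,-0.682) ωy=+29.88

Key-timestep trajectory:
   step    t(s)  obj.x    obj.z    obj.vx   obj.vz 
     22  0.1257   +0.187  -0.012  +0.354  -0.169
     44  0.2514   +0.254  -0.044  +0.707  -0.337
     66  0.3771   +0.365  -0.097  +1.061  -0.506


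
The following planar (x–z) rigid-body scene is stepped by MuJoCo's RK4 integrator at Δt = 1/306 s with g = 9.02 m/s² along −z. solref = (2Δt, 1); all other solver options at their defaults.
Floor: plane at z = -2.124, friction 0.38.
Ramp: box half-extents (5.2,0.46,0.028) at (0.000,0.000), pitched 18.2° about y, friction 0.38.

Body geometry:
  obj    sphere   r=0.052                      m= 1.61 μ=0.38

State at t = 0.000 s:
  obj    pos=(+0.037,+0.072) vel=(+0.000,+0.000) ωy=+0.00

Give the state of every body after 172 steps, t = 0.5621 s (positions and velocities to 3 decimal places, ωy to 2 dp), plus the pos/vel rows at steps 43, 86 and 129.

State at t = 0.5621 s:
  obj    pos=(+0.339,-0.027) vel=(+1.075,-0.353) ωy=+21.75

Key-timestep trajectory:
   step    t(s)  obj.x    obj.z    obj.vx   obj.vz 
     43  0.1405   +0.056  +0.066  +0.269  -0.088
     86  0.2810   +0.113  +0.047  +0.537  -0.177
    129  0.4216   +0.207  +0.016  +0.806  -0.265


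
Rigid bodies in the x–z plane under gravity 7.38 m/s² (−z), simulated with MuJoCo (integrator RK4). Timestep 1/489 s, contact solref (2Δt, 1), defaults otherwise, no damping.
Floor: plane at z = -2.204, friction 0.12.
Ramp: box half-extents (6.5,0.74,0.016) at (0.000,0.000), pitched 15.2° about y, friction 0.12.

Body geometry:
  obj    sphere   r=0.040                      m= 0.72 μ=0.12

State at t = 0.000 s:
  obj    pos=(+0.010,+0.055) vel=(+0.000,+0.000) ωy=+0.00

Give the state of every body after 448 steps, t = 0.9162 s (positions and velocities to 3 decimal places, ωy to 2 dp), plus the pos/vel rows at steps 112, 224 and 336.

State at t = 0.9162 s:
  obj    pos=(+0.570,-0.097) vel=(+1.222,-0.332) ωy=+31.65

Key-timestep trajectory:
   step    t(s)  obj.x    obj.z    obj.vx   obj.vz 
    112  0.2290   +0.045  +0.046  +0.306  -0.083
    224  0.4581   +0.150  +0.017  +0.611  -0.166
    336  0.6871   +0.325  -0.030  +0.916  -0.249


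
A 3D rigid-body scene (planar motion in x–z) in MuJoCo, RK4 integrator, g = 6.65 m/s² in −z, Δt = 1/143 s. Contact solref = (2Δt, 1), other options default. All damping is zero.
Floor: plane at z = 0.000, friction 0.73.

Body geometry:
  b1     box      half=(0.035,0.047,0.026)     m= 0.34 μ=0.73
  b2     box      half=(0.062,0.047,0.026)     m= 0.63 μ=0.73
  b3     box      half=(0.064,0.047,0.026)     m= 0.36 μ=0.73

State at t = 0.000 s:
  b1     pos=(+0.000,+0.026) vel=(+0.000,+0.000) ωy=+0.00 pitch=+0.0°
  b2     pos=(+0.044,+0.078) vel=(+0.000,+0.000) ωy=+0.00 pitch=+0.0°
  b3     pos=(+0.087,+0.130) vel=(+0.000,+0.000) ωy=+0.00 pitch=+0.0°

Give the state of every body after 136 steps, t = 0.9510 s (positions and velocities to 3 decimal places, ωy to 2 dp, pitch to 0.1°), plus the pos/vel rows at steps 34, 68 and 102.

State at t = 0.9510 s:
  b1     pos=(-0.001,+0.026) vel=(-0.001,+0.000) ωy=+0.00 pitch=+0.0°
  b2     pos=(+0.059,+0.063) vel=(+0.000,+0.000) ωy=-0.02 pitch=+47.5°
  b3     pos=(+0.131,+0.064) vel=(+0.000,+0.000) ωy=-0.01 pitch=+46.1°

Key-timestep trajectory:
   step    t(s)  b1.x    b1.z    b1.vx   b1.vz   b2.x    b2.z    b2.vx   b2.vz   b3.x    b3.z    b3.vx   b3.vz 
     34  0.2378   +0.000  +0.026  +0.000  +0.000   +0.065  +0.063  +0.117  +0.100   +0.136  +0.060  +0.041  +0.182
     68  0.4755   +0.000  +0.026  +0.000  +0.000   +0.061  +0.064  -0.155  -0.049   +0.132  +0.065  -0.098  -0.043
    102  0.7133   -0.001  +0.026  -0.001  +0.000   +0.059  +0.063  +0.000  +0.000   +0.131  +0.064  +0.000  +0.000


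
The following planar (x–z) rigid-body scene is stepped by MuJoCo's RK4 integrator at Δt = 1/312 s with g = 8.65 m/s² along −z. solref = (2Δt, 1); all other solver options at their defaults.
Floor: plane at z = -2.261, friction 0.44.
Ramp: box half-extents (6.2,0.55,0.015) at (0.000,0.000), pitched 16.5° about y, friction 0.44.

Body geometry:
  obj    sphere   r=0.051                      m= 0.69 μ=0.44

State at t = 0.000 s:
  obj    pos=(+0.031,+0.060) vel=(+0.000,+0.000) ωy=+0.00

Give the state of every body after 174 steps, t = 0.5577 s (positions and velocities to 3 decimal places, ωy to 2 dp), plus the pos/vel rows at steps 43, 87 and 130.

State at t = 0.5577 s:
  obj    pos=(+0.293,-0.018) vel=(+0.938,-0.278) ωy=+19.19

Key-timestep trajectory:
   step    t(s)  obj.x    obj.z    obj.vx   obj.vz 
     43  0.1378   +0.047  +0.055  +0.232  -0.069
     87  0.2788   +0.096  +0.040  +0.469  -0.139
    130  0.4167   +0.177  +0.016  +0.701  -0.208


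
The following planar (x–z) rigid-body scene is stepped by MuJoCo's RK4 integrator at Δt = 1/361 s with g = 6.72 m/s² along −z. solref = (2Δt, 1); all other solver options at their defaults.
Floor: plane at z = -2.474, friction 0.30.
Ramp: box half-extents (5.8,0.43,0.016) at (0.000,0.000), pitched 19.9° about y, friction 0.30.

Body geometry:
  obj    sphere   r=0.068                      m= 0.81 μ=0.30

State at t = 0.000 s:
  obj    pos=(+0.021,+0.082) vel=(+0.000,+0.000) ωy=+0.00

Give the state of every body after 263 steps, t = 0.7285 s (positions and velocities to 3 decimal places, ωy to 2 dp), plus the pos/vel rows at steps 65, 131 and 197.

State at t = 0.7285 s:
  obj    pos=(+0.429,-0.066) vel=(+1.119,-0.405) ωy=+17.50

Key-timestep trajectory:
   step    t(s)  obj.x    obj.z    obj.vx   obj.vz 
     65  0.1801   +0.046  +0.073  +0.277  -0.100
    131  0.3629   +0.122  +0.045  +0.558  -0.202
    197  0.5457   +0.250  -0.001  +0.838  -0.303


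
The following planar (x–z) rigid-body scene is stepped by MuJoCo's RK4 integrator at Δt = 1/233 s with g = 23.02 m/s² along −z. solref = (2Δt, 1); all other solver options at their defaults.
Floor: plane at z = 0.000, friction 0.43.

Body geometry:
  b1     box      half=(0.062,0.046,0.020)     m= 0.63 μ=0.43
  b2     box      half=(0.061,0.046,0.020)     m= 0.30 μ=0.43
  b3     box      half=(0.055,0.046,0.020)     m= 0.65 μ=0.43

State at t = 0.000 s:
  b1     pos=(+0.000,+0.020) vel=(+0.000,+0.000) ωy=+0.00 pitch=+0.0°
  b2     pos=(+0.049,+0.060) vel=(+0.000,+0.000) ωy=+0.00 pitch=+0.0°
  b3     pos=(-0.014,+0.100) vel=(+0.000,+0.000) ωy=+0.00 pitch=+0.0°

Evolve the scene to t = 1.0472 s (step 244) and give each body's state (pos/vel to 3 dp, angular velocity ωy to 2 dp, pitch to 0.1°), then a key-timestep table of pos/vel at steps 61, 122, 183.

State at t = 1.0472 s:
  b1     pos=(+0.000,+0.020) vel=(+0.000,+0.000) ωy=+0.00 pitch=+0.0°
  b2     pos=(+0.051,+0.060) vel=(+0.002,+0.000) ωy=+0.00 pitch=+0.0°
  b3     pos=(-0.029,+0.091) vel=(-0.001,-0.002) ωy=+0.06 pitch=-40.0°

Key-timestep trajectory:
   step    t(s)  b1.x    b1.z    b1.vx   b1.vz   b2.x    b2.z    b2.vx   b2.vz   b3.x    b3.z    b3.vx   b3.vz 
     61  0.2618   +0.000  +0.020  +0.003  +0.000   +0.049  +0.060  +0.020  -0.006   -0.026  +0.092  +0.010  +0.030
    122  0.5236   +0.000  +0.020  +0.000  +0.000   +0.050  +0.060  +0.002  +0.000   -0.028  +0.092  -0.001  -0.002
    183  0.7854   +0.000  +0.020  +0.000  +0.000   +0.050  +0.060  +0.002  +0.000   -0.028  +0.091  -0.001  -0.002


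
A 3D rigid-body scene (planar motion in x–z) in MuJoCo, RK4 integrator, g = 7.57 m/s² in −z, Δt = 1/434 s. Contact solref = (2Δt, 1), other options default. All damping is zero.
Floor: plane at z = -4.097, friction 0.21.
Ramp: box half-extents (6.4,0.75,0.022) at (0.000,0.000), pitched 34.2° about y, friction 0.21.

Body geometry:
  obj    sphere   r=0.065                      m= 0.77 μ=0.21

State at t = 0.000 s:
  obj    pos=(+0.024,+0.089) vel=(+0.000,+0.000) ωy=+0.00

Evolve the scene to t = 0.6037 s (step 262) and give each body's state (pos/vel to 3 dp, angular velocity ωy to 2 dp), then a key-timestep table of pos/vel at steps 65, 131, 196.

State at t = 0.6037 s:
  obj    pos=(+0.482,-0.222) vel=(+1.518,-1.031) ωy=+28.22

Key-timestep trajectory:
   step    t(s)  obj.x    obj.z    obj.vx   obj.vz 
     65  0.1498   +0.052  +0.070  +0.377  -0.256
    131  0.3018   +0.139  +0.011  +0.759  -0.516
    196  0.4516   +0.280  -0.085  +1.135  -0.772


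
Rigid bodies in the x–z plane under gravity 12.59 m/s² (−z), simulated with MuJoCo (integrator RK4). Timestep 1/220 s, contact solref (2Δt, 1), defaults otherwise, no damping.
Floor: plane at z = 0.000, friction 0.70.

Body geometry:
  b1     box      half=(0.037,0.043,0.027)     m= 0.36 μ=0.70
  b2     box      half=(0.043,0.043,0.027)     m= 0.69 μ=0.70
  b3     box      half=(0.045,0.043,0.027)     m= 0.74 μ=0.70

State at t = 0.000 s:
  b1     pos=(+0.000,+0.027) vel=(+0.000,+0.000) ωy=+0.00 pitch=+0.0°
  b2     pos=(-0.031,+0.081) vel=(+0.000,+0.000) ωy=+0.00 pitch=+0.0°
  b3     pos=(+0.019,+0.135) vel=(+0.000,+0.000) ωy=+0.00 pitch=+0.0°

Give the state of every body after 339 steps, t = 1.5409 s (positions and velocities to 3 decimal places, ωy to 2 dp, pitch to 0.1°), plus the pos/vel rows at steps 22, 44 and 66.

State at t = 1.5409 s:
  b1     pos=(+0.000,+0.027) vel=(+0.000,+0.000) ωy=+0.00 pitch=+0.0°
  b2     pos=(-0.031,+0.081) vel=(+0.000,+0.000) ωy=+0.00 pitch=-0.1°
  b3     pos=(+0.127,+0.027) vel=(+0.000,+0.000) ωy=+0.00 pitch=+180.0°

Key-timestep trajectory:
   step    t(s)  b1.x    b1.z    b1.vx   b1.vz   b2.x    b2.z    b2.vx   b2.vz   b3.x    b3.z    b3.vx   b3.vz 
     22  0.1000   +0.000  +0.027  -0.001  +0.000   -0.031  +0.081  -0.002  +0.000   +0.027  +0.131  +0.169  -0.101
     44  0.2000   +0.000  +0.027  -0.002  +0.002   -0.031  +0.081  -0.003  +0.001   +0.053  +0.102  +0.467  -0.106
     66  0.3000   +0.000  +0.027  +0.000  +0.000   -0.031  +0.081  +0.000  +0.000   +0.102  +0.044  +0.662  -0.788


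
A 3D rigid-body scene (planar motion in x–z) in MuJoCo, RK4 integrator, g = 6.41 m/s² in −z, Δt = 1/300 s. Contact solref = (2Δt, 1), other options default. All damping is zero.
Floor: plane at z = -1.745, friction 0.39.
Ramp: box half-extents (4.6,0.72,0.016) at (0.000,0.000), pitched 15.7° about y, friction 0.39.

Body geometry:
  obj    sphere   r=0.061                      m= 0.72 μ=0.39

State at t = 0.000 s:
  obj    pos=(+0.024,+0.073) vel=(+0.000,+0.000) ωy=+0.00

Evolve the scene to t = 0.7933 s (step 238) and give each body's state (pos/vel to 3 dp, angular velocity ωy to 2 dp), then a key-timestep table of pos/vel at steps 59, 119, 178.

State at t = 0.7933 s:
  obj    pos=(+0.399,-0.032) vel=(+0.946,-0.266) ωy=+16.11

Key-timestep trajectory:
   step    t(s)  obj.x    obj.z    obj.vx   obj.vz 
     59  0.1967   +0.047  +0.067  +0.235  -0.066
    119  0.3967   +0.118  +0.047  +0.473  -0.133
    178  0.5933   +0.234  +0.014  +0.708  -0.199


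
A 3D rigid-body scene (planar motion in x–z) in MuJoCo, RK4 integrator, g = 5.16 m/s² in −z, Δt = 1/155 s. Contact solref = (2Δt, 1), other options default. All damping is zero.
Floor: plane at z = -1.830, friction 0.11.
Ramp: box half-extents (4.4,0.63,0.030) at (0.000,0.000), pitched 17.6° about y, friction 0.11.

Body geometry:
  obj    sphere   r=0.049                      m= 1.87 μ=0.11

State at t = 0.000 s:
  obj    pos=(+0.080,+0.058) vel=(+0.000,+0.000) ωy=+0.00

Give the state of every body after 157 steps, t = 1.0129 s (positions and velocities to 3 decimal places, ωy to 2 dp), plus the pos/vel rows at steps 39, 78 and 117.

State at t = 1.0129 s:
  obj    pos=(+0.625,-0.115) vel=(+1.076,-0.341) ωy=+23.03

Key-timestep trajectory:
   step    t(s)  obj.x    obj.z    obj.vx   obj.vz 
     39  0.2516   +0.114  +0.047  +0.267  -0.085
     78  0.5032   +0.214  +0.015  +0.535  -0.170
    117  0.7548   +0.383  -0.039  +0.802  -0.254


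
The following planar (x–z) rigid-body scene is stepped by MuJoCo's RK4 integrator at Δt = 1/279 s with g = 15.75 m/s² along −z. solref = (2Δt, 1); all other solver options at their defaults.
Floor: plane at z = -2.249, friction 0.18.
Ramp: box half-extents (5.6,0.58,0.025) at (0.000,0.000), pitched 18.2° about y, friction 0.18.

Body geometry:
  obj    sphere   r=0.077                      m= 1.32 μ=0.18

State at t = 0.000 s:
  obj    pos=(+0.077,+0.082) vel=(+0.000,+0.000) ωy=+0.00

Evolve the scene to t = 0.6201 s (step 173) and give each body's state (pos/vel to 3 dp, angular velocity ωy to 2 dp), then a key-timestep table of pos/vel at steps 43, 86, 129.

State at t = 0.6201 s:
  obj    pos=(+0.719,-0.129) vel=(+2.070,-0.681) ωy=+28.29

Key-timestep trajectory:
   step    t(s)  obj.x    obj.z    obj.vx   obj.vz 
     43  0.1541   +0.117  +0.069  +0.515  -0.169
     86  0.3082   +0.236  +0.030  +1.029  -0.338
    129  0.4624   +0.434  -0.035  +1.544  -0.507


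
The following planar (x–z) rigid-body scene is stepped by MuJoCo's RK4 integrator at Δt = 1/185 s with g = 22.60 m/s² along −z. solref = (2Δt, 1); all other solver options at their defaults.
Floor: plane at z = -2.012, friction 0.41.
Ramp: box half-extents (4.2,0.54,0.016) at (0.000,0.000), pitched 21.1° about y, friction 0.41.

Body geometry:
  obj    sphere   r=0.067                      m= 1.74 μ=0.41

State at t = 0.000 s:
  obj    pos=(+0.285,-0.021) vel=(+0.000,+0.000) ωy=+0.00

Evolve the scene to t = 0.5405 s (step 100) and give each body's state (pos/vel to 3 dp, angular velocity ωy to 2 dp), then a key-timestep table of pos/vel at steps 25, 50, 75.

State at t = 0.5405 s:
  obj    pos=(+1.077,-0.327) vel=(+2.931,-1.131) ωy=+46.87

Key-timestep trajectory:
   step    t(s)  obj.x    obj.z    obj.vx   obj.vz 
     25  0.1351   +0.335  -0.040  +0.733  -0.283
     50  0.2703   +0.483  -0.097  +1.465  -0.565
     75  0.4054   +0.731  -0.193  +2.198  -0.848


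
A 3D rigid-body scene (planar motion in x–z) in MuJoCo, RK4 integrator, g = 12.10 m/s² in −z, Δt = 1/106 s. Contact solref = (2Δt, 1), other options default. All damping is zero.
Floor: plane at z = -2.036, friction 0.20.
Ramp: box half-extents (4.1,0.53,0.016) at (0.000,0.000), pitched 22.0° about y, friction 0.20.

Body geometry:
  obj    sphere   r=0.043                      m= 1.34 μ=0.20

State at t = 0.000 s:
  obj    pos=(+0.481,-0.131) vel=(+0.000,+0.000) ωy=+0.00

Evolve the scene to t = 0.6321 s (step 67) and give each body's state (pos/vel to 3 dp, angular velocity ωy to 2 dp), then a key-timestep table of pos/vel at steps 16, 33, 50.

State at t = 0.6321 s:
  obj    pos=(+1.081,-0.373) vel=(+1.898,-0.767) ωy=+47.56

Key-timestep trajectory:
   step    t(s)  obj.x    obj.z    obj.vx   obj.vz 
     16  0.1509   +0.515  -0.145  +0.453  -0.183
     33  0.3113   +0.627  -0.190  +0.935  -0.378
     50  0.4717   +0.815  -0.266  +1.416  -0.572


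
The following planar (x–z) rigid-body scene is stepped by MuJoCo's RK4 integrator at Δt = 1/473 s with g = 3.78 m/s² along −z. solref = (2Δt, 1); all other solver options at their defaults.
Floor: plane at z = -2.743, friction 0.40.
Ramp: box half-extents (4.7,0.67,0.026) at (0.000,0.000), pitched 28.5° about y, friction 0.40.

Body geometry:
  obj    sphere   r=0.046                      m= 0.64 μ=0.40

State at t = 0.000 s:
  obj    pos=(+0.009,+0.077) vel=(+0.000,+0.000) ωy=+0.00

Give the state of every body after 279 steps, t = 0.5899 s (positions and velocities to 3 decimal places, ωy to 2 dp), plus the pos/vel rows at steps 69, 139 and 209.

State at t = 0.5899 s:
  obj    pos=(+0.206,-0.030) vel=(+0.668,-0.363) ωy=+16.52

Key-timestep trajectory:
   step    t(s)  obj.x    obj.z    obj.vx   obj.vz 
     69  0.1459   +0.021  +0.070  +0.165  -0.090
    139  0.2939   +0.058  +0.050  +0.333  -0.181
    209  0.4419   +0.120  +0.017  +0.500  -0.272


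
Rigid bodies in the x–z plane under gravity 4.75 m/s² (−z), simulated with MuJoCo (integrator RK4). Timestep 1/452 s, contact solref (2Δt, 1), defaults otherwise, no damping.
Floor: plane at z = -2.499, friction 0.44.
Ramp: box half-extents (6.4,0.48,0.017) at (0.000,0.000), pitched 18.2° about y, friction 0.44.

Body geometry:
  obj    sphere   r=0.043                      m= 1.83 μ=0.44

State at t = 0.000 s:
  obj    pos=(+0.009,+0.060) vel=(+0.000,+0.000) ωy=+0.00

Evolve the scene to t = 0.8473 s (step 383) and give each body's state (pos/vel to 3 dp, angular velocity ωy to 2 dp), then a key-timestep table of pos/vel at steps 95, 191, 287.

State at t = 0.8473 s:
  obj    pos=(+0.370,-0.059) vel=(+0.853,-0.280) ωy=+20.88

Key-timestep trajectory:
   step    t(s)  obj.x    obj.z    obj.vx   obj.vz 
     95  0.2102   +0.031  +0.053  +0.212  -0.070
    191  0.4226   +0.099  +0.031  +0.425  -0.140
    287  0.6350   +0.212  -0.007  +0.639  -0.210


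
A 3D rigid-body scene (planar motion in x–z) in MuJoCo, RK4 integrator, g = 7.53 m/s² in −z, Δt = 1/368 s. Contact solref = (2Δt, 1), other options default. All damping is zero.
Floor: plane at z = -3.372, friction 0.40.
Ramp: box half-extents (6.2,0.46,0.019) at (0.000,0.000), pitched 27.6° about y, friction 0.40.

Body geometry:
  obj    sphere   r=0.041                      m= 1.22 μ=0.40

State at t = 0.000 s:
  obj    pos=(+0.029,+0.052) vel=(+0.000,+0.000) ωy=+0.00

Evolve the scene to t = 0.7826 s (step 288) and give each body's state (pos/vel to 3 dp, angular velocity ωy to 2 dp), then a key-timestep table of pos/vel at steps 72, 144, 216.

State at t = 0.7826 s:
  obj    pos=(+0.706,-0.301) vel=(+1.728,-0.904) ωy=+47.56

Key-timestep trajectory:
   step    t(s)  obj.x    obj.z    obj.vx   obj.vz 
     72  0.1957   +0.071  +0.030  +0.432  -0.226
    144  0.3913   +0.198  -0.036  +0.864  -0.452
    216  0.5870   +0.410  -0.146  +1.296  -0.678


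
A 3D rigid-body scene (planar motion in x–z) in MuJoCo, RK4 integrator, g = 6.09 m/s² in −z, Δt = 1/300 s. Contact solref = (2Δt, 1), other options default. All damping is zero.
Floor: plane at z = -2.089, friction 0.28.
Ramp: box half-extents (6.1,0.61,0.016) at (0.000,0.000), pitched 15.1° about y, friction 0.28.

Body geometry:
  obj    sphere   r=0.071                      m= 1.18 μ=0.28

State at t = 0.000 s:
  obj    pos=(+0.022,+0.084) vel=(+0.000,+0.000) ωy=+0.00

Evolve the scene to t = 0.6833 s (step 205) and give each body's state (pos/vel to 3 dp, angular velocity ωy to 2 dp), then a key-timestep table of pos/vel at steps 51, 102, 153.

State at t = 0.6833 s:
  obj    pos=(+0.278,+0.015) vel=(+0.748,-0.202) ωy=+10.90

Key-timestep trajectory:
   step    t(s)  obj.x    obj.z    obj.vx   obj.vz 
     51  0.1700   +0.038  +0.080  +0.186  -0.050
    102  0.3400   +0.085  +0.067  +0.372  -0.100
    153  0.5100   +0.164  +0.046  +0.558  -0.151


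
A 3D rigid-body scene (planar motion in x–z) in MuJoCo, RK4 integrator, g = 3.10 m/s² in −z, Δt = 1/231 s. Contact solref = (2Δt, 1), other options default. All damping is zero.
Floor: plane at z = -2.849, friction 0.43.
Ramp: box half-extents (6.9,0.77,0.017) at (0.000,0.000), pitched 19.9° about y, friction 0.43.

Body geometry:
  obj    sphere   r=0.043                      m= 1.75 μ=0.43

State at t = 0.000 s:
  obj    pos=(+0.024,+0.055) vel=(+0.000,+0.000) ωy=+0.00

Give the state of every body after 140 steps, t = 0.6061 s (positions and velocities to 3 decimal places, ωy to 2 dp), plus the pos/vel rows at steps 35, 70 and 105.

State at t = 0.6061 s:
  obj    pos=(+0.154,+0.008) vel=(+0.430,-0.155) ωy=+10.62

Key-timestep trajectory:
   step    t(s)  obj.x    obj.z    obj.vx   obj.vz 
     35  0.1515   +0.032  +0.052  +0.107  -0.039
     70  0.3030   +0.057  +0.043  +0.215  -0.078
    105  0.4545   +0.097  +0.029  +0.322  -0.117


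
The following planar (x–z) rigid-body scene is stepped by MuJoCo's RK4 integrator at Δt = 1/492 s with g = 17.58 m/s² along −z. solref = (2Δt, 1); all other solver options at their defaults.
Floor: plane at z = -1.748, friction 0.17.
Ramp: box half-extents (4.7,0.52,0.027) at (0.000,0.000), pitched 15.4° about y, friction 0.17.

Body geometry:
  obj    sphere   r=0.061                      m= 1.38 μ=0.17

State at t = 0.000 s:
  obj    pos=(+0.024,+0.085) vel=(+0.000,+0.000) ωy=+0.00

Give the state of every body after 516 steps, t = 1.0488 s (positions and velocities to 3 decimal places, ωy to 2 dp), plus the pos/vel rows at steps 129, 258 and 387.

State at t = 1.0488 s:
  obj    pos=(+1.792,-0.402) vel=(+3.372,-0.929) ωy=+57.33

Key-timestep trajectory:
   step    t(s)  obj.x    obj.z    obj.vx   obj.vz 
    129  0.2622   +0.134  +0.054  +0.843  -0.232
    258  0.5244   +0.466  -0.037  +1.686  -0.464
    387  0.7866   +1.019  -0.189  +2.529  -0.697


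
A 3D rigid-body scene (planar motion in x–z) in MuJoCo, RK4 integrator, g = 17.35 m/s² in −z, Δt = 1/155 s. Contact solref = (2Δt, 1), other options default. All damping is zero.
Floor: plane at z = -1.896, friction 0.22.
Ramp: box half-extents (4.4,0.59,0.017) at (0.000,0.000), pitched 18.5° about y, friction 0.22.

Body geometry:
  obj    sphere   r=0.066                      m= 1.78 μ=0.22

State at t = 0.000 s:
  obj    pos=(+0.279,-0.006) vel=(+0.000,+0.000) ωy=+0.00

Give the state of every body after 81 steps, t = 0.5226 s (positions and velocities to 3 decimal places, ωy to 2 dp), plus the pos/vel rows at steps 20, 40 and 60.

State at t = 0.5226 s:
  obj    pos=(+0.788,-0.176) vel=(+1.949,-0.652) ωy=+31.12

Key-timestep trajectory:
   step    t(s)  obj.x    obj.z    obj.vx   obj.vz 
     20  0.1290   +0.310  -0.016  +0.481  -0.161
     40  0.2581   +0.403  -0.047  +0.963  -0.322
     60  0.3871   +0.559  -0.099  +1.444  -0.483


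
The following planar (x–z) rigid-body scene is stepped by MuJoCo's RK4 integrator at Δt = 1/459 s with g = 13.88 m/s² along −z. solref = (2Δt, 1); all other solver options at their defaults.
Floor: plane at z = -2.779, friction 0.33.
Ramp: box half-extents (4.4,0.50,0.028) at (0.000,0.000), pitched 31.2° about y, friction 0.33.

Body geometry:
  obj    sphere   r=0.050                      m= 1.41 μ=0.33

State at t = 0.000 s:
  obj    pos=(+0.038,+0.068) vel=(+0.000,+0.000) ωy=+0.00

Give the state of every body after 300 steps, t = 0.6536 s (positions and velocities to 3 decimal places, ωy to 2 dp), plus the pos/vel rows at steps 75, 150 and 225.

State at t = 0.6536 s:
  obj    pos=(+0.976,-0.500) vel=(+2.871,-1.739) ωy=+67.13

Key-timestep trajectory:
   step    t(s)  obj.x    obj.z    obj.vx   obj.vz 
     75  0.1634   +0.097  +0.033  +0.718  -0.435
    150  0.3268   +0.273  -0.074  +1.436  -0.870
    225  0.4902   +0.566  -0.252  +2.154  -1.304


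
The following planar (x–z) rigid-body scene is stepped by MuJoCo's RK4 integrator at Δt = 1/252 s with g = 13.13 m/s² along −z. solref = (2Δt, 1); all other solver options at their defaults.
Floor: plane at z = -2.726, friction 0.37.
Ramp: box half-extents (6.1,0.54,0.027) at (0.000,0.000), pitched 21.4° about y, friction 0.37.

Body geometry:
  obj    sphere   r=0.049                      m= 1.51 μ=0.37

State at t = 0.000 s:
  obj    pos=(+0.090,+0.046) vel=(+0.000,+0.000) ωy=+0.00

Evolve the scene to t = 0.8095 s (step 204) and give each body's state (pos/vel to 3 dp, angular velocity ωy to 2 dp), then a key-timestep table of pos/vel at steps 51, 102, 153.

State at t = 0.8095 s:
  obj    pos=(+1.134,-0.363) vel=(+2.579,-1.011) ωy=+56.53

Key-timestep trajectory:
   step    t(s)  obj.x    obj.z    obj.vx   obj.vz 
     51  0.2024   +0.155  +0.021  +0.645  -0.253
    102  0.4048   +0.351  -0.056  +1.290  -0.505
    153  0.6071   +0.677  -0.184  +1.934  -0.758
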